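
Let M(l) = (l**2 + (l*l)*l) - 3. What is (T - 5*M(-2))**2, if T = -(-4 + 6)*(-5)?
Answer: 2025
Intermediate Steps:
M(l) = -3 + l**2 + l**3 (M(l) = (l**2 + l**2*l) - 3 = (l**2 + l**3) - 3 = -3 + l**2 + l**3)
T = 10 (T = -2*(-5) = -1*(-10) = 10)
(T - 5*M(-2))**2 = (10 - 5*(-3 + (-2)**2 + (-2)**3))**2 = (10 - 5*(-3 + 4 - 8))**2 = (10 - 5*(-7))**2 = (10 + 35)**2 = 45**2 = 2025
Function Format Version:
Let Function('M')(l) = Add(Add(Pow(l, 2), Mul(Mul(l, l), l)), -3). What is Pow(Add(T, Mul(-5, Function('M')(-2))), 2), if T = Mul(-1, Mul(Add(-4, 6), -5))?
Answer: 2025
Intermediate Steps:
Function('M')(l) = Add(-3, Pow(l, 2), Pow(l, 3)) (Function('M')(l) = Add(Add(Pow(l, 2), Mul(Pow(l, 2), l)), -3) = Add(Add(Pow(l, 2), Pow(l, 3)), -3) = Add(-3, Pow(l, 2), Pow(l, 3)))
T = 10 (T = Mul(-1, Mul(2, -5)) = Mul(-1, -10) = 10)
Pow(Add(T, Mul(-5, Function('M')(-2))), 2) = Pow(Add(10, Mul(-5, Add(-3, Pow(-2, 2), Pow(-2, 3)))), 2) = Pow(Add(10, Mul(-5, Add(-3, 4, -8))), 2) = Pow(Add(10, Mul(-5, -7)), 2) = Pow(Add(10, 35), 2) = Pow(45, 2) = 2025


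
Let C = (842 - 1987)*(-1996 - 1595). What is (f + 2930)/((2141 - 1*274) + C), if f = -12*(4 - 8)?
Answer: 1489/2056781 ≈ 0.00072395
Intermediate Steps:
C = 4111695 (C = -1145*(-3591) = 4111695)
f = 48 (f = -12*(-4) = 48)
(f + 2930)/((2141 - 1*274) + C) = (48 + 2930)/((2141 - 1*274) + 4111695) = 2978/((2141 - 274) + 4111695) = 2978/(1867 + 4111695) = 2978/4113562 = 2978*(1/4113562) = 1489/2056781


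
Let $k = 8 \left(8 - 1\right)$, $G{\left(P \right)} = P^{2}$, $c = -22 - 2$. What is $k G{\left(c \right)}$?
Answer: $32256$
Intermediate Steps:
$c = -24$ ($c = -22 - 2 = -24$)
$k = 56$ ($k = 8 \cdot 7 = 56$)
$k G{\left(c \right)} = 56 \left(-24\right)^{2} = 56 \cdot 576 = 32256$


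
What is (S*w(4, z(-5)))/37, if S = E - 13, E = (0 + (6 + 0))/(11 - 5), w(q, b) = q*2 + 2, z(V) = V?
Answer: -120/37 ≈ -3.2432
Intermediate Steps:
w(q, b) = 2 + 2*q (w(q, b) = 2*q + 2 = 2 + 2*q)
E = 1 (E = (0 + 6)/6 = 6*(⅙) = 1)
S = -12 (S = 1 - 13 = -12)
(S*w(4, z(-5)))/37 = -12*(2 + 2*4)/37 = -12*(2 + 8)*(1/37) = -12*10*(1/37) = -120*1/37 = -120/37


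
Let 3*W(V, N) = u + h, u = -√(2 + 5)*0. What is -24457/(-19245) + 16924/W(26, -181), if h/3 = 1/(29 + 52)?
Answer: 26381917237/19245 ≈ 1.3708e+6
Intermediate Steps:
u = 0 (u = -√7*0 = 0)
h = 1/27 (h = 3/(29 + 52) = 3/81 = 3*(1/81) = 1/27 ≈ 0.037037)
W(V, N) = 1/81 (W(V, N) = (0 + 1/27)/3 = (⅓)*(1/27) = 1/81)
-24457/(-19245) + 16924/W(26, -181) = -24457/(-19245) + 16924/(1/81) = -24457*(-1/19245) + 16924*81 = 24457/19245 + 1370844 = 26381917237/19245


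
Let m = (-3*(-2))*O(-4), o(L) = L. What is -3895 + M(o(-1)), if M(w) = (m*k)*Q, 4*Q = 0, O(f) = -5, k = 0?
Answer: -3895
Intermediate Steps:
Q = 0 (Q = (¼)*0 = 0)
m = -30 (m = -3*(-2)*(-5) = 6*(-5) = -30)
M(w) = 0 (M(w) = -30*0*0 = 0*0 = 0)
-3895 + M(o(-1)) = -3895 + 0 = -3895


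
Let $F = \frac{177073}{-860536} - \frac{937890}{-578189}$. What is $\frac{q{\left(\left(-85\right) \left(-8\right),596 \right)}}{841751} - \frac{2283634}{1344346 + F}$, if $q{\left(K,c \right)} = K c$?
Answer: $- \frac{685335750322975577624176}{563033228508883143160677} \approx -1.2172$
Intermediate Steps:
$F = \frac{704706448243}{497552449304}$ ($F = 177073 \left(- \frac{1}{860536}\right) - - \frac{937890}{578189} = - \frac{177073}{860536} + \frac{937890}{578189} = \frac{704706448243}{497552449304} \approx 1.4163$)
$\frac{q{\left(\left(-85\right) \left(-8\right),596 \right)}}{841751} - \frac{2283634}{1344346 + F} = \frac{\left(-85\right) \left(-8\right) 596}{841751} - \frac{2283634}{1344346 + \frac{704706448243}{497552449304}} = 680 \cdot 596 \cdot \frac{1}{841751} - \frac{2283634}{\frac{668883349718483427}{497552449304}} = 405280 \cdot \frac{1}{841751} - \frac{1136227690013890736}{668883349718483427} = \frac{405280}{841751} - \frac{1136227690013890736}{668883349718483427} = - \frac{685335750322975577624176}{563033228508883143160677}$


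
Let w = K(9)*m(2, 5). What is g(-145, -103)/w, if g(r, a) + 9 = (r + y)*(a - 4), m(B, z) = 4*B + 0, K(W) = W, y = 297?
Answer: -16273/72 ≈ -226.01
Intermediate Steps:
m(B, z) = 4*B
g(r, a) = -9 + (-4 + a)*(297 + r) (g(r, a) = -9 + (r + 297)*(a - 4) = -9 + (297 + r)*(-4 + a) = -9 + (-4 + a)*(297 + r))
w = 72 (w = 9*(4*2) = 9*8 = 72)
g(-145, -103)/w = (-1197 - 4*(-145) + 297*(-103) - 103*(-145))/72 = (-1197 + 580 - 30591 + 14935)*(1/72) = -16273*1/72 = -16273/72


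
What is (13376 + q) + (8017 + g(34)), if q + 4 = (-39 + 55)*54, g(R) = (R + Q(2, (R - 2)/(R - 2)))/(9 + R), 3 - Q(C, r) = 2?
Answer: 956914/43 ≈ 22254.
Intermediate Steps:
Q(C, r) = 1 (Q(C, r) = 3 - 1*2 = 3 - 2 = 1)
g(R) = (1 + R)/(9 + R) (g(R) = (R + 1)/(9 + R) = (1 + R)/(9 + R))
q = 860 (q = -4 + (-39 + 55)*54 = -4 + 16*54 = -4 + 864 = 860)
(13376 + q) + (8017 + g(34)) = (13376 + 860) + (8017 + (1 + 34)/(9 + 34)) = 14236 + (8017 + 35/43) = 14236 + 344766/43 = 956914/43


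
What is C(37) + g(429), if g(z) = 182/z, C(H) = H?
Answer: 1235/33 ≈ 37.424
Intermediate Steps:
C(37) + g(429) = 37 + 182/429 = 37 + 182*(1/429) = 37 + 14/33 = 1235/33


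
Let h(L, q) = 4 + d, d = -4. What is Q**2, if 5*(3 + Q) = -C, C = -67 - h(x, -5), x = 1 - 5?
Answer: 2704/25 ≈ 108.16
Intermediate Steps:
x = -4
h(L, q) = 0 (h(L, q) = 4 - 4 = 0)
C = -67 (C = -67 - 1*0 = -67 + 0 = -67)
Q = 52/5 (Q = -3 + (-1*(-67))/5 = -3 + (1/5)*67 = -3 + 67/5 = 52/5 ≈ 10.400)
Q**2 = (52/5)**2 = 2704/25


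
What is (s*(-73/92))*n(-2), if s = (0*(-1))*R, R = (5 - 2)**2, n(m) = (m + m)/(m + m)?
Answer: 0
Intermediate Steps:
n(m) = 1 (n(m) = (2*m)/((2*m)) = (2*m)*(1/(2*m)) = 1)
R = 9 (R = 3**2 = 9)
s = 0 (s = (0*(-1))*9 = 0*9 = 0)
(s*(-73/92))*n(-2) = (0*(-73/92))*1 = 0*1 = 0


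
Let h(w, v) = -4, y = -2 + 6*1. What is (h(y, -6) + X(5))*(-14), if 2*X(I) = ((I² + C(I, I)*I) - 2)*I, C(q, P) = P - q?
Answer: -749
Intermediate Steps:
y = 4 (y = -2 + 6 = 4)
X(I) = I*(-2 + I²)/2 (X(I) = (((I² + (I - I)*I) - 2)*I)/2 = (((I² + 0*I) - 2)*I)/2 = (((I² + 0) - 2)*I)/2 = ((I² - 2)*I)/2 = ((-2 + I²)*I)/2 = (I*(-2 + I²))/2 = I*(-2 + I²)/2)
(h(y, -6) + X(5))*(-14) = (-4 + ((½)*5³ - 1*5))*(-14) = (-4 + ((½)*125 - 5))*(-14) = (-4 + (125/2 - 5))*(-14) = (-4 + 115/2)*(-14) = (107/2)*(-14) = -749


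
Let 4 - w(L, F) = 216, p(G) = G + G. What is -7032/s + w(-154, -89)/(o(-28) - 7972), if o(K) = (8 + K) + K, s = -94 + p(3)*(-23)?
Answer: 1763932/58145 ≈ 30.337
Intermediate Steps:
p(G) = 2*G
s = -232 (s = -94 + (2*3)*(-23) = -94 + 6*(-23) = -94 - 138 = -232)
w(L, F) = -212 (w(L, F) = 4 - 1*216 = 4 - 216 = -212)
o(K) = 8 + 2*K
-7032/s + w(-154, -89)/(o(-28) - 7972) = -7032/(-232) - 212/((8 + 2*(-28)) - 7972) = -7032*(-1/232) - 212/((8 - 56) - 7972) = 879/29 - 212/(-48 - 7972) = 879/29 - 212/(-8020) = 879/29 - 212*(-1/8020) = 879/29 + 53/2005 = 1763932/58145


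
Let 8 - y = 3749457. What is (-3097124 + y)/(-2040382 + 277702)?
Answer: 2282191/587560 ≈ 3.8842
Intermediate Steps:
y = -3749449 (y = 8 - 1*3749457 = 8 - 3749457 = -3749449)
(-3097124 + y)/(-2040382 + 277702) = (-3097124 - 3749449)/(-2040382 + 277702) = -6846573/(-1762680) = -6846573*(-1/1762680) = 2282191/587560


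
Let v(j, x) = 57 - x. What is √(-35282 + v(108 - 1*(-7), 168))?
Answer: I*√35393 ≈ 188.13*I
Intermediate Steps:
√(-35282 + v(108 - 1*(-7), 168)) = √(-35282 + (57 - 1*168)) = √(-35282 + (57 - 168)) = √(-35282 - 111) = √(-35393) = I*√35393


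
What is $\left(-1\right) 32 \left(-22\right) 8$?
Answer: $5632$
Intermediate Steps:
$\left(-1\right) 32 \left(-22\right) 8 = \left(-32\right) \left(-22\right) 8 = 704 \cdot 8 = 5632$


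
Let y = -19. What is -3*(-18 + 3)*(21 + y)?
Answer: 90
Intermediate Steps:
-3*(-18 + 3)*(21 + y) = -3*(-18 + 3)*(21 - 19) = -(-45)*2 = -3*(-30) = 90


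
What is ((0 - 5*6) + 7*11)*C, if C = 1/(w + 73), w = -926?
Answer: -47/853 ≈ -0.055100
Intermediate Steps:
C = -1/853 (C = 1/(-926 + 73) = 1/(-853) = -1/853 ≈ -0.0011723)
((0 - 5*6) + 7*11)*C = ((0 - 5*6) + 7*11)*(-1/853) = ((0 - 30) + 77)*(-1/853) = (-30 + 77)*(-1/853) = 47*(-1/853) = -47/853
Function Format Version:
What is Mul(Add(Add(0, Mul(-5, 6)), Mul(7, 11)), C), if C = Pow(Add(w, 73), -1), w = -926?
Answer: Rational(-47, 853) ≈ -0.055100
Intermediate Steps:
C = Rational(-1, 853) (C = Pow(Add(-926, 73), -1) = Pow(-853, -1) = Rational(-1, 853) ≈ -0.0011723)
Mul(Add(Add(0, Mul(-5, 6)), Mul(7, 11)), C) = Mul(Add(Add(0, Mul(-5, 6)), Mul(7, 11)), Rational(-1, 853)) = Mul(Add(Add(0, -30), 77), Rational(-1, 853)) = Mul(Add(-30, 77), Rational(-1, 853)) = Mul(47, Rational(-1, 853)) = Rational(-47, 853)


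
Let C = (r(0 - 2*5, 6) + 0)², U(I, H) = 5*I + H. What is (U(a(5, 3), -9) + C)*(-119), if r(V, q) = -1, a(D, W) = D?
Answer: -2023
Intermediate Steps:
U(I, H) = H + 5*I
C = 1 (C = (-1 + 0)² = (-1)² = 1)
(U(a(5, 3), -9) + C)*(-119) = ((-9 + 5*5) + 1)*(-119) = ((-9 + 25) + 1)*(-119) = (16 + 1)*(-119) = 17*(-119) = -2023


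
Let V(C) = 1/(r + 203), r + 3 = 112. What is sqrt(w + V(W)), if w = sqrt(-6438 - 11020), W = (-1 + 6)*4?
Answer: sqrt(78 + 24336*I*sqrt(17458))/156 ≈ 8.1281 + 8.1279*I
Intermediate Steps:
r = 109 (r = -3 + 112 = 109)
W = 20 (W = 5*4 = 20)
w = I*sqrt(17458) (w = sqrt(-17458) = I*sqrt(17458) ≈ 132.13*I)
V(C) = 1/312 (V(C) = 1/(109 + 203) = 1/312)
sqrt(w + V(W)) = sqrt(I*sqrt(17458) + 1/312) = sqrt(1/312 + I*sqrt(17458))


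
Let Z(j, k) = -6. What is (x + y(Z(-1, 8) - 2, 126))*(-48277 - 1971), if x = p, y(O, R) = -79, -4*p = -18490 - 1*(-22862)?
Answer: 58890656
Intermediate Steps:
p = -1093 (p = -(-18490 - 1*(-22862))/4 = -(-18490 + 22862)/4 = -¼*4372 = -1093)
x = -1093
(x + y(Z(-1, 8) - 2, 126))*(-48277 - 1971) = (-1093 - 79)*(-48277 - 1971) = -1172*(-50248) = 58890656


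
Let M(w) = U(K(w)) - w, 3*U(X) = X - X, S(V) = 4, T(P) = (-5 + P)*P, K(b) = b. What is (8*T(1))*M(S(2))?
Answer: 128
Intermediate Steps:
T(P) = P*(-5 + P)
U(X) = 0 (U(X) = (X - X)/3 = (⅓)*0 = 0)
M(w) = -w (M(w) = 0 - w = -w)
(8*T(1))*M(S(2)) = (8*(1*(-5 + 1)))*(-1*4) = (8*(1*(-4)))*(-4) = (8*(-4))*(-4) = -32*(-4) = 128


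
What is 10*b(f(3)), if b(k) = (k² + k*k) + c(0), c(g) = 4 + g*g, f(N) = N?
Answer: 220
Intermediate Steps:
c(g) = 4 + g²
b(k) = 4 + 2*k² (b(k) = (k² + k*k) + (4 + 0²) = (k² + k²) + (4 + 0) = 2*k² + 4 = 4 + 2*k²)
10*b(f(3)) = 10*(4 + 2*3²) = 10*(4 + 2*9) = 10*(4 + 18) = 10*22 = 220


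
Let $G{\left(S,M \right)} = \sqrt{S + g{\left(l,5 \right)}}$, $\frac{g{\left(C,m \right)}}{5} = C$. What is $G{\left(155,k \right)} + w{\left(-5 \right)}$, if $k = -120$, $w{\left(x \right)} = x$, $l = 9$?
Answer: $-5 + 10 \sqrt{2} \approx 9.1421$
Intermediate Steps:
$g{\left(C,m \right)} = 5 C$
$G{\left(S,M \right)} = \sqrt{45 + S}$ ($G{\left(S,M \right)} = \sqrt{S + 5 \cdot 9} = \sqrt{S + 45} = \sqrt{45 + S}$)
$G{\left(155,k \right)} + w{\left(-5 \right)} = \sqrt{45 + 155} - 5 = \sqrt{200} - 5 = 10 \sqrt{2} - 5 = -5 + 10 \sqrt{2}$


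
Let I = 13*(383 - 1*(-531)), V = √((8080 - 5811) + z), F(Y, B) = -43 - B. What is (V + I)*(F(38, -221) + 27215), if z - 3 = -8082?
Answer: 325483626 + 27393*I*√5810 ≈ 3.2548e+8 + 2.088e+6*I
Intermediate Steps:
z = -8079 (z = 3 - 8082 = -8079)
V = I*√5810 (V = √((8080 - 5811) - 8079) = √(2269 - 8079) = √(-5810) = I*√5810 ≈ 76.223*I)
I = 11882 (I = 13*(383 + 531) = 13*914 = 11882)
(V + I)*(F(38, -221) + 27215) = (I*√5810 + 11882)*((-43 - 1*(-221)) + 27215) = (11882 + I*√5810)*((-43 + 221) + 27215) = (11882 + I*√5810)*(178 + 27215) = (11882 + I*√5810)*27393 = 325483626 + 27393*I*√5810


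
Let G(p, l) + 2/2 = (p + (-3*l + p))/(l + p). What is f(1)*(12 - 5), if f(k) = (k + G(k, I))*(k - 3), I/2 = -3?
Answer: 56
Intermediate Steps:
I = -6 (I = 2*(-3) = -6)
G(p, l) = -1 + (-3*l + 2*p)/(l + p) (G(p, l) = -1 + (p + (-3*l + p))/(l + p) = -1 + (p + (p - 3*l))/(l + p) = -1 + (-3*l + 2*p)/(l + p))
f(k) = (-3 + k)*(k + (24 + k)/(-6 + k)) (f(k) = (k + (k - 4*(-6))/(-6 + k))*(k - 3) = (k + (k + 24)/(-6 + k))*(-3 + k) = (k + (24 + k)/(-6 + k))*(-3 + k) = (-3 + k)*(k + (24 + k)/(-6 + k)))
f(1)*(12 - 5) = ((-72 + 1**3 - 8*1**2 + 39*1)/(-6 + 1))*(12 - 5) = ((-72 + 1 - 8*1 + 39)/(-5))*7 = -(-72 + 1 - 8 + 39)/5*7 = -1/5*(-40)*7 = 8*7 = 56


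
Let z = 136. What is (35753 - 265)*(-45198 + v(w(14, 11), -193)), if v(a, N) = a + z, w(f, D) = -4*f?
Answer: -1601147584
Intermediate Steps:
v(a, N) = 136 + a (v(a, N) = a + 136 = 136 + a)
(35753 - 265)*(-45198 + v(w(14, 11), -193)) = (35753 - 265)*(-45198 + (136 - 4*14)) = 35488*(-45198 + (136 - 56)) = 35488*(-45198 + 80) = 35488*(-45118) = -1601147584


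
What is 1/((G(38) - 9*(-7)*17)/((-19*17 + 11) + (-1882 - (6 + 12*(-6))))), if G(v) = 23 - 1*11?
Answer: -112/57 ≈ -1.9649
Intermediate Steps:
G(v) = 12 (G(v) = 23 - 11 = 12)
1/((G(38) - 9*(-7)*17)/((-19*17 + 11) + (-1882 - (6 + 12*(-6))))) = 1/((12 - 9*(-7)*17)/((-19*17 + 11) + (-1882 - (6 + 12*(-6))))) = 1/((12 + 63*17)/((-323 + 11) + (-1882 - (6 - 72)))) = 1/((12 + 1071)/(-312 + (-1882 - 1*(-66)))) = 1/(1083/(-312 + (-1882 + 66))) = 1/(1083/(-312 - 1816)) = 1/(1083/(-2128)) = 1/(1083*(-1/2128)) = 1/(-57/112) = -112/57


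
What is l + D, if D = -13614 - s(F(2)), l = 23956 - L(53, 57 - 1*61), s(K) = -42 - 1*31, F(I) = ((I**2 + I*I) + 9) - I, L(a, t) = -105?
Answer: 10520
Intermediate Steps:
F(I) = 9 - I + 2*I**2 (F(I) = ((I**2 + I**2) + 9) - I = (2*I**2 + 9) - I = (9 + 2*I**2) - I = 9 - I + 2*I**2)
s(K) = -73 (s(K) = -42 - 31 = -73)
l = 24061 (l = 23956 - 1*(-105) = 23956 + 105 = 24061)
D = -13541 (D = -13614 - 1*(-73) = -13614 + 73 = -13541)
l + D = 24061 - 13541 = 10520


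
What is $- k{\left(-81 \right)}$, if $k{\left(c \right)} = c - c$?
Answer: $0$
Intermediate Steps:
$k{\left(c \right)} = 0$
$- k{\left(-81 \right)} = \left(-1\right) 0 = 0$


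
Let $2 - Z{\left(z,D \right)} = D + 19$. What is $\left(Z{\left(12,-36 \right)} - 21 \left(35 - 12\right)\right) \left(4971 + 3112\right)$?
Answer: $-3750512$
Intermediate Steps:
$Z{\left(z,D \right)} = -17 - D$ ($Z{\left(z,D \right)} = 2 - \left(D + 19\right) = 2 - \left(19 + D\right) = -17 - D$)
$\left(Z{\left(12,-36 \right)} - 21 \left(35 - 12\right)\right) \left(4971 + 3112\right) = \left(\left(-17 - -36\right) - 21 \left(35 - 12\right)\right) \left(4971 + 3112\right) = \left(\left(-17 + 36\right) - 483\right) 8083 = \left(19 - 483\right) 8083 = \left(-464\right) 8083 = -3750512$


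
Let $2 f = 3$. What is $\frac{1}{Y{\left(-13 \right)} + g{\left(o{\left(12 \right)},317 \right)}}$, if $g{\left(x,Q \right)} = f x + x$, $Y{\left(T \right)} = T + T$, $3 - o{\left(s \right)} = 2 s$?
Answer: $- \frac{2}{157} \approx -0.012739$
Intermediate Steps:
$o{\left(s \right)} = 3 - 2 s$
$Y{\left(T \right)} = 2 T$
$f = \frac{3}{2}$ ($f = \frac{1}{2} \cdot 3 = \frac{3}{2} \approx 1.5$)
$g{\left(x,Q \right)} = \frac{5 x}{2}$ ($g{\left(x,Q \right)} = \frac{3 x}{2} + x = \frac{5 x}{2}$)
$\frac{1}{Y{\left(-13 \right)} + g{\left(o{\left(12 \right)},317 \right)}} = \frac{1}{2 \left(-13\right) + \frac{5 \left(3 - 24\right)}{2}} = \frac{1}{-26 + \frac{5 \left(3 - 24\right)}{2}} = \frac{1}{-26 + \frac{5}{2} \left(-21\right)} = \frac{1}{-26 - \frac{105}{2}} = \frac{1}{- \frac{157}{2}} = - \frac{2}{157}$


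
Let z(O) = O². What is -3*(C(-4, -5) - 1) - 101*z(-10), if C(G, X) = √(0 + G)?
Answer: -10097 - 6*I ≈ -10097.0 - 6.0*I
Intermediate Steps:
C(G, X) = √G
-3*(C(-4, -5) - 1) - 101*z(-10) = -3*(√(-4) - 1) - 101*(-10)² = -3*(2*I - 1) - 101*100 = -3*(-1 + 2*I) - 10100 = (3 - 6*I) - 10100 = -10097 - 6*I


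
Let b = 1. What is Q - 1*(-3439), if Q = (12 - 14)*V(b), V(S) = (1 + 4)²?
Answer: 3389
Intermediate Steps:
V(S) = 25 (V(S) = 5² = 25)
Q = -50 (Q = (12 - 14)*25 = -2*25 = -50)
Q - 1*(-3439) = -50 - 1*(-3439) = -50 + 3439 = 3389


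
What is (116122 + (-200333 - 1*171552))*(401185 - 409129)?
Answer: 2031781272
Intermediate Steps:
(116122 + (-200333 - 1*171552))*(401185 - 409129) = (116122 + (-200333 - 171552))*(-7944) = (116122 - 371885)*(-7944) = -255763*(-7944) = 2031781272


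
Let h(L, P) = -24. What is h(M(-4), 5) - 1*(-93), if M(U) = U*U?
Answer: 69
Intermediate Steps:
M(U) = U**2
h(M(-4), 5) - 1*(-93) = -24 - 1*(-93) = -24 + 93 = 69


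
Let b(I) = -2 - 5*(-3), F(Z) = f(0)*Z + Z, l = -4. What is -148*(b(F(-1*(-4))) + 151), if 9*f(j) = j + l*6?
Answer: -24272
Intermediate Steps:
f(j) = -8/3 + j/9 (f(j) = (j - 4*6)/9 = (j - 24)/9 = (-24 + j)/9 = -8/3 + j/9)
F(Z) = -5*Z/3 (F(Z) = (-8/3 + (⅑)*0)*Z + Z = (-8/3 + 0)*Z + Z = -8*Z/3 + Z = -5*Z/3)
b(I) = 13 (b(I) = -2 + 15 = 13)
-148*(b(F(-1*(-4))) + 151) = -148*(13 + 151) = -148*164 = -24272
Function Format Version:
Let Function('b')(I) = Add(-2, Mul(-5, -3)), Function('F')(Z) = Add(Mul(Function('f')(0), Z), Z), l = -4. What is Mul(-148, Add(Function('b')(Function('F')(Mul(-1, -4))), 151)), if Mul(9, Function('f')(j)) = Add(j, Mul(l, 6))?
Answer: -24272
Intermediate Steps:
Function('f')(j) = Add(Rational(-8, 3), Mul(Rational(1, 9), j)) (Function('f')(j) = Mul(Rational(1, 9), Add(j, Mul(-4, 6))) = Mul(Rational(1, 9), Add(j, -24)) = Mul(Rational(1, 9), Add(-24, j)) = Add(Rational(-8, 3), Mul(Rational(1, 9), j)))
Function('F')(Z) = Mul(Rational(-5, 3), Z) (Function('F')(Z) = Add(Mul(Add(Rational(-8, 3), Mul(Rational(1, 9), 0)), Z), Z) = Add(Mul(Add(Rational(-8, 3), 0), Z), Z) = Add(Mul(Rational(-8, 3), Z), Z) = Mul(Rational(-5, 3), Z))
Function('b')(I) = 13 (Function('b')(I) = Add(-2, 15) = 13)
Mul(-148, Add(Function('b')(Function('F')(Mul(-1, -4))), 151)) = Mul(-148, Add(13, 151)) = Mul(-148, 164) = -24272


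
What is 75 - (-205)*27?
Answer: 5610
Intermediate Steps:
75 - (-205)*27 = 75 - 41*(-135) = 75 + 5535 = 5610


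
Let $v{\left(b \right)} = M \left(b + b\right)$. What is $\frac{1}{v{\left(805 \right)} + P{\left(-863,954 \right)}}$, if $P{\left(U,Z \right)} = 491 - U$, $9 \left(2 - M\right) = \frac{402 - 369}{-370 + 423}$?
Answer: $\frac{159}{709556} \approx 0.00022408$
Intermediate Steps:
$M = \frac{307}{159}$ ($M = 2 - \frac{\left(402 - 369\right) \frac{1}{-370 + 423}}{9} = 2 - \frac{33 \cdot \frac{1}{53}}{9} = 2 - \frac{11}{159} = \frac{307}{159} \approx 1.9308$)
$v{\left(b \right)} = \frac{614 b}{159}$ ($v{\left(b \right)} = \frac{307 \left(b + b\right)}{159} = \frac{307 \cdot 2 b}{159} = \frac{614 b}{159}$)
$\frac{1}{v{\left(805 \right)} + P{\left(-863,954 \right)}} = \frac{1}{\frac{614}{159} \cdot 805 + \left(491 - -863\right)} = \frac{1}{\frac{494270}{159} + \left(491 + 863\right)} = \frac{1}{\frac{494270}{159} + 1354} = \frac{1}{\frac{709556}{159}} = \frac{159}{709556}$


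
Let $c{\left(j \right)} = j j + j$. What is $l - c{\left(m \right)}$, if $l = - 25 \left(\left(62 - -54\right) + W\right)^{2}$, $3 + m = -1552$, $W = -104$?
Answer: $-2420070$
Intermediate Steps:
$m = -1555$ ($m = -3 - 1552 = -1555$)
$c{\left(j \right)} = j + j^{2}$ ($c{\left(j \right)} = j^{2} + j = j + j^{2}$)
$l = -3600$ ($l = - 25 \left(\left(62 - -54\right) - 104\right)^{2} = - 25 \left(\left(62 + 54\right) - 104\right)^{2} = - 25 \left(116 - 104\right)^{2} = - 25 \cdot 12^{2} = \left(-25\right) 144 = -3600$)
$l - c{\left(m \right)} = -3600 - - 1555 \left(1 - 1555\right) = -3600 - \left(-1555\right) \left(-1554\right) = -3600 - 2416470 = -2420070$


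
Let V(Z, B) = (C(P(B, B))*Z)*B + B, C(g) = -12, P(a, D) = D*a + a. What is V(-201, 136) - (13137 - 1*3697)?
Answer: 318728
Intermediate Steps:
P(a, D) = a + D*a
V(Z, B) = B - 12*B*Z (V(Z, B) = (-12*Z)*B + B = -12*B*Z + B = B - 12*B*Z)
V(-201, 136) - (13137 - 1*3697) = 136*(1 - 12*(-201)) - (13137 - 1*3697) = 136*(1 + 2412) - (13137 - 3697) = 136*2413 - 1*9440 = 328168 - 9440 = 318728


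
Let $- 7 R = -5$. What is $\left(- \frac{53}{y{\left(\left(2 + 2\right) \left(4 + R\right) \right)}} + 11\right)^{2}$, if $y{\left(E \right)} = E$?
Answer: $\frac{1168561}{17424} \approx 67.066$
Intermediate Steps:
$R = \frac{5}{7}$ ($R = \left(- \frac{1}{7}\right) \left(-5\right) = \frac{5}{7} \approx 0.71429$)
$\left(- \frac{53}{y{\left(\left(2 + 2\right) \left(4 + R\right) \right)}} + 11\right)^{2} = \left(- \frac{53}{\left(2 + 2\right) \left(4 + \frac{5}{7}\right)} + 11\right)^{2} = \left(- \frac{53}{4 \cdot \frac{33}{7}} + 11\right)^{2} = \left(- \frac{53}{\frac{132}{7}} + 11\right)^{2} = \left(\left(-53\right) \frac{7}{132} + 11\right)^{2} = \left(- \frac{371}{132} + 11\right)^{2} = \left(\frac{1081}{132}\right)^{2} = \frac{1168561}{17424}$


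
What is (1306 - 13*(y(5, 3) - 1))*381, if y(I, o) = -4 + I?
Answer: 497586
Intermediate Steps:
(1306 - 13*(y(5, 3) - 1))*381 = (1306 - 13*((-4 + 5) - 1))*381 = (1306 - 13*(1 - 1))*381 = (1306 - 13*0)*381 = (1306 + 0)*381 = 1306*381 = 497586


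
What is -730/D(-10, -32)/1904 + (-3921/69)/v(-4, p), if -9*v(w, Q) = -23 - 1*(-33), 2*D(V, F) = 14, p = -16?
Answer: 39152341/766360 ≈ 51.089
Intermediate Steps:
D(V, F) = 7 (D(V, F) = (½)*14 = 7)
v(w, Q) = -10/9 (v(w, Q) = -(-23 - 1*(-33))/9 = -(-23 + 33)/9 = -⅑*10 = -10/9)
-730/D(-10, -32)/1904 + (-3921/69)/v(-4, p) = -730/7/1904 + (-3921/69)/(-10/9) = -730*⅐*(1/1904) - 3921*1/69*(-9/10) = -730/7*1/1904 - 1307/23*(-9/10) = -365/6664 + 11763/230 = 39152341/766360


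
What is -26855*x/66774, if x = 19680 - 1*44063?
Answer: 654805465/66774 ≈ 9806.3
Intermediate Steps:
x = -24383 (x = 19680 - 44063 = -24383)
-26855*x/66774 = -26855/(66774/(-24383)) = -26855/(66774*(-1/24383)) = -26855/(-66774/24383) = -26855*(-24383/66774) = 654805465/66774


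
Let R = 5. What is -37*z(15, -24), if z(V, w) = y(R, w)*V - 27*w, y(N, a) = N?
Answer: -26751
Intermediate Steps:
z(V, w) = -27*w + 5*V (z(V, w) = 5*V - 27*w = -27*w + 5*V)
-37*z(15, -24) = -37*(-27*(-24) + 5*15) = -37*(648 + 75) = -37*723 = -26751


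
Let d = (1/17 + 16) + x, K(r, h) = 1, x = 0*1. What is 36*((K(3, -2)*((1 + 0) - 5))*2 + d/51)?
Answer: -79956/289 ≈ -276.66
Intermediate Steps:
x = 0
d = 273/17 (d = (1/17 + 16) + 0 = 273/17 + 0 = 273/17 ≈ 16.059)
36*((K(3, -2)*((1 + 0) - 5))*2 + d/51) = 36*((1*((1 + 0) - 5))*2 + (273/17)/51) = 36*((1*(1 - 5))*2 + (273/17)*(1/51)) = 36*((1*(-4))*2 + 91/289) = 36*(-4*2 + 91/289) = 36*(-8 + 91/289) = 36*(-2221/289) = -79956/289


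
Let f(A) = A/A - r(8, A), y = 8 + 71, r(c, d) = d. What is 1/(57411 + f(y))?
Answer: 1/57333 ≈ 1.7442e-5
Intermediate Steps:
y = 79
f(A) = 1 - A (f(A) = A/A - A = 1 - A)
1/(57411 + f(y)) = 1/(57411 + (1 - 1*79)) = 1/(57411 + (1 - 79)) = 1/(57411 - 78) = 1/57333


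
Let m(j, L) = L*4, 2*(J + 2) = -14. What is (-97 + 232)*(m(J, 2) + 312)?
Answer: 43200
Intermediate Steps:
J = -9 (J = -2 + (1/2)*(-14) = -2 - 7 = -9)
m(j, L) = 4*L
(-97 + 232)*(m(J, 2) + 312) = (-97 + 232)*(4*2 + 312) = 135*(8 + 312) = 135*320 = 43200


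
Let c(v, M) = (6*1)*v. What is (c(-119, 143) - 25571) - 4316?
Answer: -30601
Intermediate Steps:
c(v, M) = 6*v
(c(-119, 143) - 25571) - 4316 = (6*(-119) - 25571) - 4316 = (-714 - 25571) - 4316 = -26285 - 4316 = -30601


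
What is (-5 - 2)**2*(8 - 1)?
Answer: 343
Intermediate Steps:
(-5 - 2)**2*(8 - 1) = (-7)**2*7 = 49*7 = 343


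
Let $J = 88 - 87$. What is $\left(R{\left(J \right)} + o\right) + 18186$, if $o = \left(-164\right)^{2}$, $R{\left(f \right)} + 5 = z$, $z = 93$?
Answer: $45170$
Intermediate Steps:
$J = 1$
$R{\left(f \right)} = 88$ ($R{\left(f \right)} = -5 + 93 = 88$)
$o = 26896$
$\left(R{\left(J \right)} + o\right) + 18186 = \left(88 + 26896\right) + 18186 = 26984 + 18186 = 45170$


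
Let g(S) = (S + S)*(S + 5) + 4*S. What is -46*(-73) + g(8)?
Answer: 3598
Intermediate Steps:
g(S) = 4*S + 2*S*(5 + S) (g(S) = (2*S)*(5 + S) + 4*S = 2*S*(5 + S) + 4*S = 4*S + 2*S*(5 + S))
-46*(-73) + g(8) = -46*(-73) + 2*8*(7 + 8) = 3358 + 2*8*15 = 3358 + 240 = 3598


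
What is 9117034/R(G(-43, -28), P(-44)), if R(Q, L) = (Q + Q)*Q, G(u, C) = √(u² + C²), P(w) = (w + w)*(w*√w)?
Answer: 4558517/2633 ≈ 1731.3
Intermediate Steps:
P(w) = 2*w^(5/2) (P(w) = (2*w)*w^(3/2) = 2*w^(5/2))
G(u, C) = √(C² + u²)
R(Q, L) = 2*Q² (R(Q, L) = (2*Q)*Q = 2*Q²)
9117034/R(G(-43, -28), P(-44)) = 9117034/((2*(√((-28)² + (-43)²))²)) = 9117034/((2*(√(784 + 1849))²)) = 9117034/((2*(√2633)²)) = 9117034/((2*2633)) = 9117034/5266 = 9117034*(1/5266) = 4558517/2633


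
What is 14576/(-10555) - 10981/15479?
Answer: -341526359/163380845 ≈ -2.0904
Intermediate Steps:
14576/(-10555) - 10981/15479 = 14576*(-1/10555) - 10981*1/15479 = -14576/10555 - 10981/15479 = -341526359/163380845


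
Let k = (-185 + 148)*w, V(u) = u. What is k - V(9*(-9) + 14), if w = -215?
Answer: 8022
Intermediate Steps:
k = 7955 (k = (-185 + 148)*(-215) = -37*(-215) = 7955)
k - V(9*(-9) + 14) = 7955 - (9*(-9) + 14) = 7955 - (-81 + 14) = 7955 - 1*(-67) = 7955 + 67 = 8022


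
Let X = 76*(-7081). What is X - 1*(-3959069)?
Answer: 3420913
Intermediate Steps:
X = -538156
X - 1*(-3959069) = -538156 - 1*(-3959069) = -538156 + 3959069 = 3420913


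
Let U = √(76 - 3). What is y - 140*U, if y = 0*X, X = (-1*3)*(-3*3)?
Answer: -140*√73 ≈ -1196.2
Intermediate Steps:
U = √73 ≈ 8.5440
X = 27 (X = -3*(-9) = 27)
y = 0 (y = 0*27 = 0)
y - 140*U = 0 - 140*√73 = -140*√73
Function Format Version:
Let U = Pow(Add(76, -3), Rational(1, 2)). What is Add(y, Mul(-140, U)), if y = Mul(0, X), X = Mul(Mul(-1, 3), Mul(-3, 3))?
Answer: Mul(-140, Pow(73, Rational(1, 2))) ≈ -1196.2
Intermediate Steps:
U = Pow(73, Rational(1, 2)) ≈ 8.5440
X = 27 (X = Mul(-3, -9) = 27)
y = 0 (y = Mul(0, 27) = 0)
Add(y, Mul(-140, U)) = Add(0, Mul(-140, Pow(73, Rational(1, 2)))) = Mul(-140, Pow(73, Rational(1, 2)))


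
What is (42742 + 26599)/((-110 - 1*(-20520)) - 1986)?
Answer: 69341/18424 ≈ 3.7636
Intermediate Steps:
(42742 + 26599)/((-110 - 1*(-20520)) - 1986) = 69341/((-110 + 20520) - 1986) = 69341/(20410 - 1986) = 69341/18424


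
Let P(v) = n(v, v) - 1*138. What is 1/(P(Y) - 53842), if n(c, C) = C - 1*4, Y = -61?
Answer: -1/54045 ≈ -1.8503e-5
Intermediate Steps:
n(c, C) = -4 + C (n(c, C) = C - 4 = -4 + C)
P(v) = -142 + v (P(v) = (-4 + v) - 1*138 = (-4 + v) - 138 = -142 + v)
1/(P(Y) - 53842) = 1/((-142 - 61) - 53842) = 1/(-203 - 53842) = 1/(-54045) = -1/54045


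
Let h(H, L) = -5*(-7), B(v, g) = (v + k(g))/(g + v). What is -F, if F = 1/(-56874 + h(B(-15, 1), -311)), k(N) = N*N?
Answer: 1/56839 ≈ 1.7594e-5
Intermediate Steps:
k(N) = N²
B(v, g) = (v + g²)/(g + v)
h(H, L) = 35
F = -1/56839 (F = 1/(-56874 + 35) = 1/(-56839) = -1/56839 ≈ -1.7594e-5)
-F = -1*(-1/56839) = 1/56839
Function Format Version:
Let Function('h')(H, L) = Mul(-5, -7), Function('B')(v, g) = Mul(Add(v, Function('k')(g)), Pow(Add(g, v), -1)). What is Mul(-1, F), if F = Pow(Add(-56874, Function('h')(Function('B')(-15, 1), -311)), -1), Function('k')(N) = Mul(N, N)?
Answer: Rational(1, 56839) ≈ 1.7594e-5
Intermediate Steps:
Function('k')(N) = Pow(N, 2)
Function('B')(v, g) = Mul(Pow(Add(g, v), -1), Add(v, Pow(g, 2))) (Function('B')(v, g) = Mul(Add(v, Pow(g, 2)), Pow(Add(g, v), -1)) = Mul(Pow(Add(g, v), -1), Add(v, Pow(g, 2))))
Function('h')(H, L) = 35
F = Rational(-1, 56839) (F = Pow(Add(-56874, 35), -1) = Pow(-56839, -1) = Rational(-1, 56839) ≈ -1.7594e-5)
Mul(-1, F) = Mul(-1, Rational(-1, 56839)) = Rational(1, 56839)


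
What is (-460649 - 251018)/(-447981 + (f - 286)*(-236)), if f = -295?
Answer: 711667/310865 ≈ 2.2893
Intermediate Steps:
(-460649 - 251018)/(-447981 + (f - 286)*(-236)) = (-460649 - 251018)/(-447981 + (-295 - 286)*(-236)) = -711667/(-447981 - 581*(-236)) = -711667/(-447981 + 137116) = -711667/(-310865) = -711667*(-1/310865) = 711667/310865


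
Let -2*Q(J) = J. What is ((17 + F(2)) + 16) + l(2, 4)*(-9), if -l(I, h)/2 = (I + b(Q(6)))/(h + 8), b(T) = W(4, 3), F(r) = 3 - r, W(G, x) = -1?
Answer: 71/2 ≈ 35.500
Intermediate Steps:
Q(J) = -J/2
b(T) = -1
l(I, h) = -2*(-1 + I)/(8 + h) (l(I, h) = -2*(I - 1)/(h + 8) = -2*(-1 + I)/(8 + h))
((17 + F(2)) + 16) + l(2, 4)*(-9) = ((17 + (3 - 1*2)) + 16) + (2*(1 - 1*2)/(8 + 4))*(-9) = ((17 + (3 - 2)) + 16) + (2*(1 - 2)/12)*(-9) = ((17 + 1) + 16) + (2*(1/12)*(-1))*(-9) = (18 + 16) - 1/6*(-9) = 34 + 3/2 = 71/2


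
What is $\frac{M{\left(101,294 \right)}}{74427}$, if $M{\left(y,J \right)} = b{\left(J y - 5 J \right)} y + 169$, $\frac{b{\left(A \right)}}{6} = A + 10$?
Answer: $\frac{17109973}{74427} \approx 229.89$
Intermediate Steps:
$b{\left(A \right)} = 60 + 6 A$ ($b{\left(A \right)} = 6 \left(A + 10\right) = 6 \left(10 + A\right) = 60 + 6 A$)
$M{\left(y,J \right)} = 169 + y \left(60 - 30 J + 6 J y\right)$ ($M{\left(y,J \right)} = \left(60 + 6 \left(J y - 5 J\right)\right) y + 169 = \left(60 + 6 \left(- 5 J + J y\right)\right) y + 169 = \left(60 + \left(- 30 J + 6 J y\right)\right) y + 169 = \left(60 - 30 J + 6 J y\right) y + 169 = y \left(60 - 30 J + 6 J y\right) + 169 = 169 + y \left(60 - 30 J + 6 J y\right)$)
$\frac{M{\left(101,294 \right)}}{74427} = \frac{169 + 6 \cdot 101 \left(10 + 294 \left(-5 + 101\right)\right)}{74427} = \left(169 + 6 \cdot 101 \left(10 + 294 \cdot 96\right)\right) \frac{1}{74427} = \left(169 + 6 \cdot 101 \left(10 + 28224\right)\right) \frac{1}{74427} = \left(169 + 6 \cdot 101 \cdot 28234\right) \frac{1}{74427} = \left(169 + 17109804\right) \frac{1}{74427} = 17109973 \cdot \frac{1}{74427} = \frac{17109973}{74427}$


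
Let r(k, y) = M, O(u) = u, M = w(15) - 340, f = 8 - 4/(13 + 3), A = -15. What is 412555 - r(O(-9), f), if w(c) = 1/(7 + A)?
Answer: 3303161/8 ≈ 4.1290e+5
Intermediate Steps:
f = 31/4 (f = 8 - 4/16 = 8 + (1/16)*(-4) = 8 - ¼ = 31/4 ≈ 7.7500)
w(c) = -⅛ (w(c) = 1/(7 - 15) = 1/(-8) = -⅛)
M = -2721/8 (M = -⅛ - 340 = -2721/8 ≈ -340.13)
r(k, y) = -2721/8
412555 - r(O(-9), f) = 412555 - 1*(-2721/8) = 412555 + 2721/8 = 3303161/8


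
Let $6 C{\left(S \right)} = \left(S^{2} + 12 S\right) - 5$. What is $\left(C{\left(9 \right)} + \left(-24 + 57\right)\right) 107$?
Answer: $\frac{20437}{3} \approx 6812.3$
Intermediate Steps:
$C{\left(S \right)} = - \frac{5}{6} + 2 S + \frac{S^{2}}{6}$ ($C{\left(S \right)} = \frac{\left(S^{2} + 12 S\right) - 5}{6} = \frac{-5 + S^{2} + 12 S}{6} = - \frac{5}{6} + 2 S + \frac{S^{2}}{6}$)
$\left(C{\left(9 \right)} + \left(-24 + 57\right)\right) 107 = \left(\left(- \frac{5}{6} + 2 \cdot 9 + \frac{9^{2}}{6}\right) + \left(-24 + 57\right)\right) 107 = \left(\left(- \frac{5}{6} + 18 + \frac{1}{6} \cdot 81\right) + 33\right) 107 = \left(\left(- \frac{5}{6} + 18 + \frac{27}{2}\right) + 33\right) 107 = \left(\frac{92}{3} + 33\right) 107 = \frac{191}{3} \cdot 107 = \frac{20437}{3}$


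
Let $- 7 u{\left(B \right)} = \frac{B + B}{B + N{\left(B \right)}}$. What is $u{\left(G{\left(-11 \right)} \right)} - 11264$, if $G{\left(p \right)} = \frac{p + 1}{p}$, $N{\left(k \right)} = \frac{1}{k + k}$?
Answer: $- \frac{25310608}{2247} \approx -11264.0$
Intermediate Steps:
$N{\left(k \right)} = \frac{1}{2 k}$
$G{\left(p \right)} = \frac{1 + p}{p}$
$u{\left(B \right)} = - \frac{2 B}{7 \left(B + \frac{1}{2 B}\right)}$ ($u{\left(B \right)} = - \frac{\left(B + B\right) \frac{1}{B + \frac{1}{2 B}}}{7} = - \frac{2 B \frac{1}{B + \frac{1}{2 B}}}{7} = - \frac{2 B}{7 \left(B + \frac{1}{2 B}\right)}$)
$u{\left(G{\left(-11 \right)} \right)} - 11264 = - \frac{4 \left(\frac{1 - 11}{-11}\right)^{2}}{7 + 14 \left(\frac{1 - 11}{-11}\right)^{2}} - 11264 = - \frac{4 \left(\left(- \frac{1}{11}\right) \left(-10\right)\right)^{2}}{7 + 14 \left(\left(- \frac{1}{11}\right) \left(-10\right)\right)^{2}} - 11264 = - \frac{4 \left(\frac{10}{11}\right)^{2}}{7 + 14 \left(\frac{10}{11}\right)^{2}} - 11264 = \left(-4\right) \frac{100}{121} \frac{1}{7 + 14 \cdot \frac{100}{121}} - 11264 = \left(-4\right) \frac{100}{121} \frac{1}{7 + \frac{1400}{121}} - 11264 = \left(-4\right) \frac{100}{121} \frac{1}{\frac{2247}{121}} - 11264 = \left(-4\right) \frac{100}{121} \cdot \frac{121}{2247} - 11264 = - \frac{400}{2247} - 11264 = - \frac{25310608}{2247}$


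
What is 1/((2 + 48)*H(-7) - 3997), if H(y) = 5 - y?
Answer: -1/3397 ≈ -0.00029438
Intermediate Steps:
1/((2 + 48)*H(-7) - 3997) = 1/((2 + 48)*(5 - 1*(-7)) - 3997) = 1/(50*(5 + 7) - 3997) = 1/(50*12 - 3997) = 1/(600 - 3997) = 1/(-3397) = -1/3397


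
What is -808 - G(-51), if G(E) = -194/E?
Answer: -41402/51 ≈ -811.80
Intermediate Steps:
-808 - G(-51) = -808 - (-194)/(-51) = -808 - (-194)*(-1)/51 = -808 - 1*194/51 = -808 - 194/51 = -41402/51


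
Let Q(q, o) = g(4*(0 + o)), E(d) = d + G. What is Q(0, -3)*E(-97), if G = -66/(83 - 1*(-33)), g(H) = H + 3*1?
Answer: 50931/58 ≈ 878.12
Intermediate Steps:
g(H) = 3 + H (g(H) = H + 3 = 3 + H)
G = -33/58 (G = -66/(83 + 33) = -66/116 = -66*1/116 = -33/58 ≈ -0.56897)
E(d) = -33/58 + d (E(d) = d - 33/58 = -33/58 + d)
Q(q, o) = 3 + 4*o (Q(q, o) = 3 + 4*(0 + o) = 3 + 4*o)
Q(0, -3)*E(-97) = (3 + 4*(-3))*(-33/58 - 97) = (3 - 12)*(-5659/58) = -9*(-5659/58) = 50931/58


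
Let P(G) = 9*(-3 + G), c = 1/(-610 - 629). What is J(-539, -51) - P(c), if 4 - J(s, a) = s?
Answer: 235413/413 ≈ 570.01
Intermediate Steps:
J(s, a) = 4 - s
c = -1/1239 (c = 1/(-1239) = -1/1239 ≈ -0.00080710)
P(G) = -27 + 9*G
J(-539, -51) - P(c) = (4 - 1*(-539)) - (-27 + 9*(-1/1239)) = (4 + 539) - (-27 - 3/413) = 543 - 1*(-11154/413) = 543 + 11154/413 = 235413/413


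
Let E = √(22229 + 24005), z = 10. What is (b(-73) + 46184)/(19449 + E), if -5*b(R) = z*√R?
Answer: (46184 - 2*I*√73)/(19449 + √46234) ≈ 2.3487 - 0.000869*I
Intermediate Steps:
b(R) = -2*√R
E = √46234 ≈ 215.02
(b(-73) + 46184)/(19449 + E) = (-2*I*√73 + 46184)/(19449 + √46234) = (46184 - 2*I*√73)/(19449 + √46234)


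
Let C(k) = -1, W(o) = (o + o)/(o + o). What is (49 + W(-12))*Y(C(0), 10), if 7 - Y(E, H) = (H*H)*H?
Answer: -49650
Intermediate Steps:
W(o) = 1 (W(o) = (2*o)/((2*o)) = (2*o)*(1/(2*o)) = 1)
Y(E, H) = 7 - H³ (Y(E, H) = 7 - H*H*H = 7 - H²*H = 7 - H³)
(49 + W(-12))*Y(C(0), 10) = (49 + 1)*(7 - 1*10³) = 50*(7 - 1*1000) = 50*(7 - 1000) = 50*(-993) = -49650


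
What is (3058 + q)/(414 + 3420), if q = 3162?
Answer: 3110/1917 ≈ 1.6223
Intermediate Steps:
(3058 + q)/(414 + 3420) = (3058 + 3162)/(414 + 3420) = 6220/3834 = 6220*(1/3834) = 3110/1917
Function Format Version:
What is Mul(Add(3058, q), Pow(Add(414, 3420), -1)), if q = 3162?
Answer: Rational(3110, 1917) ≈ 1.6223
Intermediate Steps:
Mul(Add(3058, q), Pow(Add(414, 3420), -1)) = Mul(Add(3058, 3162), Pow(Add(414, 3420), -1)) = Mul(6220, Pow(3834, -1)) = Mul(6220, Rational(1, 3834)) = Rational(3110, 1917)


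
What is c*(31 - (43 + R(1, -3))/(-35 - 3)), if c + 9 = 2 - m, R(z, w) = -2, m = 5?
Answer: -7314/19 ≈ -384.95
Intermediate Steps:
c = -12 (c = -9 + (2 - 1*5) = -9 + (2 - 5) = -9 - 3 = -12)
c*(31 - (43 + R(1, -3))/(-35 - 3)) = -12*(31 - (43 - 2)/(-35 - 3)) = -12*(31 - 41/(-38)) = -12*(31 - 41*(-1)/38) = -12*(31 - 1*(-41/38)) = -12*(31 + 41/38) = -12*1219/38 = -7314/19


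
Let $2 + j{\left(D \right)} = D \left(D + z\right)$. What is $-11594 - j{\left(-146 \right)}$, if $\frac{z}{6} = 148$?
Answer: $96740$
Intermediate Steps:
$z = 888$ ($z = 6 \cdot 148 = 888$)
$j{\left(D \right)} = -2 + D \left(888 + D\right)$ ($j{\left(D \right)} = -2 + D \left(D + 888\right) = -2 + D \left(888 + D\right)$)
$-11594 - j{\left(-146 \right)} = -11594 - \left(-2 + \left(-146\right)^{2} + 888 \left(-146\right)\right) = -11594 - \left(-2 + 21316 - 129648\right) = -11594 - -108334 = -11594 + 108334 = 96740$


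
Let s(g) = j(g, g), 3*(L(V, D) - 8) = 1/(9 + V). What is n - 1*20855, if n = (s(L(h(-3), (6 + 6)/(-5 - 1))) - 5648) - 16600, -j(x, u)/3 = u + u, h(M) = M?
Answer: -129454/3 ≈ -43151.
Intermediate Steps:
L(V, D) = 8 + 1/(3*(9 + V))
j(x, u) = -6*u (j(x, u) = -3*(u + u) = -6*u)
s(g) = -6*g
n = -66889/3 (n = (-2*(217 + 24*(-3))/(9 - 3) - 5648) - 16600 = (-2*(217 - 72)/6 - 5648) - 16600 = (-2*145/6 - 5648) - 16600 = (-6*145/18 - 5648) - 16600 = (-145/3 - 5648) - 16600 = -17089/3 - 16600 = -66889/3 ≈ -22296.)
n - 1*20855 = -66889/3 - 1*20855 = -66889/3 - 20855 = -129454/3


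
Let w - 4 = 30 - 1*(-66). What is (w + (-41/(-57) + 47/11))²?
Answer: 4333588900/393129 ≈ 11023.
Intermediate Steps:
w = 100 (w = 4 + (30 - 1*(-66)) = 4 + (30 + 66) = 4 + 96 = 100)
(w + (-41/(-57) + 47/11))² = (100 + (-41/(-57) + 47/11))² = (100 + (-41*(-1/57) + 47*(1/11)))² = (100 + (41/57 + 47/11))² = (100 + 3130/627)² = (65830/627)² = 4333588900/393129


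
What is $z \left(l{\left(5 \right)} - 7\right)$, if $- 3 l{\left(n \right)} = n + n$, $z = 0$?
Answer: $0$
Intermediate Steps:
$l{\left(n \right)} = - \frac{2 n}{3}$ ($l{\left(n \right)} = - \frac{n + n}{3} = - \frac{2 n}{3}$)
$z \left(l{\left(5 \right)} - 7\right) = 0 \left(\left(- \frac{2}{3}\right) 5 - 7\right) = 0 \left(- \frac{10}{3} - 7\right) = 0 \left(- \frac{31}{3}\right) = 0$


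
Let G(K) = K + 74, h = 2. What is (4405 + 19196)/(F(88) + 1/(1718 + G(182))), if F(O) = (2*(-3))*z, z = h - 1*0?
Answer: -46588374/23687 ≈ -1966.8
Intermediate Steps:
G(K) = 74 + K
z = 2 (z = 2 - 1*0 = 2 + 0 = 2)
F(O) = -12 (F(O) = (2*(-3))*2 = -6*2 = -12)
(4405 + 19196)/(F(88) + 1/(1718 + G(182))) = (4405 + 19196)/(-12 + 1/(1718 + (74 + 182))) = 23601/(-12 + 1/(1718 + 256)) = 23601/(-12 + 1/1974) = 23601/(-23687/1974) = 23601*(-1974/23687) = -46588374/23687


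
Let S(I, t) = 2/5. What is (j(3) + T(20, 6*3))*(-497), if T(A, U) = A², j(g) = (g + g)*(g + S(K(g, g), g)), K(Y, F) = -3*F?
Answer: -1044694/5 ≈ -2.0894e+5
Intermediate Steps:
S(I, t) = ⅖ (S(I, t) = 2*(⅕) = ⅖)
j(g) = 2*g*(⅖ + g) (j(g) = (g + g)*(g + ⅖) = (2*g)*(⅖ + g) = 2*g*(⅖ + g))
(j(3) + T(20, 6*3))*(-497) = ((⅖)*3*(2 + 5*3) + 20²)*(-497) = ((⅖)*3*(2 + 15) + 400)*(-497) = ((⅖)*3*17 + 400)*(-497) = (102/5 + 400)*(-497) = (2102/5)*(-497) = -1044694/5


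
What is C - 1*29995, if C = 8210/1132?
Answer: -16973065/566 ≈ -29988.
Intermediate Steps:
C = 4105/566 (C = 8210*(1/1132) = 4105/566 ≈ 7.2526)
C - 1*29995 = 4105/566 - 1*29995 = 4105/566 - 29995 = -16973065/566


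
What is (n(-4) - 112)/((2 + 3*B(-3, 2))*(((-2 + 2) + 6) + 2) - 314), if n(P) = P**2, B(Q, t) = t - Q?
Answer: 48/89 ≈ 0.53933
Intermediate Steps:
(n(-4) - 112)/((2 + 3*B(-3, 2))*(((-2 + 2) + 6) + 2) - 314) = ((-4)**2 - 112)/((2 + 3*(2 - 1*(-3)))*(((-2 + 2) + 6) + 2) - 314) = (16 - 112)/((2 + 3*(2 + 3))*((0 + 6) + 2) - 314) = -96/((2 + 3*5)*(6 + 2) - 314) = -96/((2 + 15)*8 - 314) = -96/(17*8 - 314) = -96/(136 - 314) = -96/(-178) = -96*(-1/178) = 48/89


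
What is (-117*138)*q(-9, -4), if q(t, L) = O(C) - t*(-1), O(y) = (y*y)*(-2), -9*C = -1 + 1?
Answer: 145314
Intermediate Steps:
C = 0 (C = -(-1 + 1)/9 = -⅑*0 = 0)
O(y) = -2*y² (O(y) = y²*(-2) = -2*y²)
q(t, L) = t (q(t, L) = -2*0² - t*(-1) = -2*0 - (-1)*t = 0 + t = t)
(-117*138)*q(-9, -4) = -117*138*(-9) = -16146*(-9) = 145314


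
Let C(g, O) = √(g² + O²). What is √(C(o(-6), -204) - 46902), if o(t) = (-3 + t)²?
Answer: √(-46902 + 3*√5353) ≈ 216.06*I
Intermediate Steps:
C(g, O) = √(O² + g²)
√(C(o(-6), -204) - 46902) = √(√((-204)² + ((-3 - 6)²)²) - 46902) = √(√(41616 + ((-9)²)²) - 46902) = √(√(41616 + 81²) - 46902) = √(√(41616 + 6561) - 46902) = √(√48177 - 46902) = √(3*√5353 - 46902) = √(-46902 + 3*√5353)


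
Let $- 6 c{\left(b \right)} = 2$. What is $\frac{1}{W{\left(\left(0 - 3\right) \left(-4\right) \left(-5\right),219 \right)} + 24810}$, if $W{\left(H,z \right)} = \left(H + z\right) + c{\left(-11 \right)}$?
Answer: $\frac{3}{74906} \approx 4.005 \cdot 10^{-5}$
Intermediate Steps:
$c{\left(b \right)} = - \frac{1}{3}$ ($c{\left(b \right)} = \left(- \frac{1}{6}\right) 2 = - \frac{1}{3}$)
$W{\left(H,z \right)} = - \frac{1}{3} + H + z$ ($W{\left(H,z \right)} = \left(H + z\right) - \frac{1}{3} = - \frac{1}{3} + H + z$)
$\frac{1}{W{\left(\left(0 - 3\right) \left(-4\right) \left(-5\right),219 \right)} + 24810} = \frac{1}{\left(- \frac{1}{3} + \left(0 - 3\right) \left(-4\right) \left(-5\right) + 219\right) + 24810} = \frac{1}{\left(- \frac{1}{3} + \left(-3\right) \left(-4\right) \left(-5\right) + 219\right) + 24810} = \frac{1}{\left(- \frac{1}{3} + 12 \left(-5\right) + 219\right) + 24810} = \frac{1}{\left(- \frac{1}{3} - 60 + 219\right) + 24810} = \frac{1}{\frac{476}{3} + 24810} = \frac{1}{\frac{74906}{3}} = \frac{3}{74906}$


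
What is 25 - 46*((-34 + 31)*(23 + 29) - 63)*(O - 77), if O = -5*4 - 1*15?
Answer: -1128263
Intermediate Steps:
O = -35 (O = -20 - 15 = -35)
25 - 46*((-34 + 31)*(23 + 29) - 63)*(O - 77) = 25 - 46*((-34 + 31)*(23 + 29) - 63)*(-35 - 77) = 25 - 46*(-3*52 - 63)*(-112) = 25 - 46*(-156 - 63)*(-112) = 25 - (-10074)*(-112) = 25 - 46*24528 = 25 - 1128288 = -1128263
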